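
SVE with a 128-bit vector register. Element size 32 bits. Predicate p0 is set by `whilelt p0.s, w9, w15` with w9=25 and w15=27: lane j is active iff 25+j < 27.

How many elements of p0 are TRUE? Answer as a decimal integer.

vl = 2

register lanes = 128/32 = 4
active while 25+j < 27, i.e. j ∈ [0,2) capped at 4 ⇒ 2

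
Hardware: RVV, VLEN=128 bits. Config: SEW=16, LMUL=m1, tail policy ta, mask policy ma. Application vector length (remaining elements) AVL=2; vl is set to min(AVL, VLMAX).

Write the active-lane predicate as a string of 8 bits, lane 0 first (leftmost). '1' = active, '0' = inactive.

predicate = 11000000

VLMAX = VLEN×LMUL/SEW = 128×1/16 = 8
vl = min(AVL, VLMAX) = min(2, 8) = 2
bits (lane 0 leftmost): 11000000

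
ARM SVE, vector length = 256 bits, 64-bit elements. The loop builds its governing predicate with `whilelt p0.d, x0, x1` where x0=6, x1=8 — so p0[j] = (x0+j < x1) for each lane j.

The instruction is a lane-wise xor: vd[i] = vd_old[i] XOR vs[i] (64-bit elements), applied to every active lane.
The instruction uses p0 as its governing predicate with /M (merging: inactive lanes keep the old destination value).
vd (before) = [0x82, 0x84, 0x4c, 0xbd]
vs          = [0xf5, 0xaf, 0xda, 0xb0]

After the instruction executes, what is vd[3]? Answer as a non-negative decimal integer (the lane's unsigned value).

256-bit reg / 64-bit elem → 4 lanes
active while 6+j < 8, i.e. j ∈ [0,2) capped at 4 ⇒ 2
lane  0: xor(0x82,0xf5) ⇒ 0x77
lane  1: xor(0x84,0xaf) ⇒ 0x2b
lane  2: tail/keep ⇒ 0x4c
lane  3: tail/keep ⇒ 0xbd

vd[3] = 189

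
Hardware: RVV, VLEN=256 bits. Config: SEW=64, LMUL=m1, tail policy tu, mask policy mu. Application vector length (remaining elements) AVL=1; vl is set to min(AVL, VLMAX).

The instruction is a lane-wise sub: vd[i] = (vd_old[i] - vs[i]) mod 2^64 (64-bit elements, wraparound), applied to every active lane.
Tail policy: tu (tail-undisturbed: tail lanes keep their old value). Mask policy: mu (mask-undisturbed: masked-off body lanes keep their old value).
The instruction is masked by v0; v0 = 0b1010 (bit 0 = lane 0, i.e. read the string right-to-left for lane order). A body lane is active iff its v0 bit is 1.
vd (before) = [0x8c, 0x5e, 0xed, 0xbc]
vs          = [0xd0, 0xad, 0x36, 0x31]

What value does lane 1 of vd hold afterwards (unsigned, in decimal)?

VLMAX = (256 × 1) / 64 = 4 lanes
AVL=1 ≤ VLMAX=4, so vl = 1
  i=0: mask-off/keep → 140
  i=1: tail/keep → 94
  i=2: tail/keep → 237
  i=3: tail/keep → 188

vd[1] = 94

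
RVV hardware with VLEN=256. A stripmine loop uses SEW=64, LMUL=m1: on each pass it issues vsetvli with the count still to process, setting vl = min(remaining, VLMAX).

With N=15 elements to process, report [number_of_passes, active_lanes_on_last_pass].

VLMAX = (256 × 1) / 64 = 4 lanes
15 elements at 4/iter → 4 passes, remainder 3 on the last

[iterations, last_vl] = [4, 3]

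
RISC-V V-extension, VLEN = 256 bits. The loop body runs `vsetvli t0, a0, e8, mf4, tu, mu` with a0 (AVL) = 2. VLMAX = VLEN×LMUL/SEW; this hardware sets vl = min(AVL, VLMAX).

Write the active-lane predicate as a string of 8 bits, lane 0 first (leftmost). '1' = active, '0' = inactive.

VLMAX = (256 × 1/4) / 8 = 8 lanes
vl = min(AVL, VLMAX) = min(2, 8) = 2
bits (lane 0 leftmost): 11000000

predicate = 11000000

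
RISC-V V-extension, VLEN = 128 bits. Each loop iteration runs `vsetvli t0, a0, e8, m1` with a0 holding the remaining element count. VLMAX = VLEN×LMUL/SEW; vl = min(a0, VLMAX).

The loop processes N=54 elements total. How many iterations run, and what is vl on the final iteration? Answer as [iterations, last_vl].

VLMAX = (128 × 1) / 8 = 16 lanes
54 elements at 16/iter → 4 passes, remainder 6 on the last

[iterations, last_vl] = [4, 6]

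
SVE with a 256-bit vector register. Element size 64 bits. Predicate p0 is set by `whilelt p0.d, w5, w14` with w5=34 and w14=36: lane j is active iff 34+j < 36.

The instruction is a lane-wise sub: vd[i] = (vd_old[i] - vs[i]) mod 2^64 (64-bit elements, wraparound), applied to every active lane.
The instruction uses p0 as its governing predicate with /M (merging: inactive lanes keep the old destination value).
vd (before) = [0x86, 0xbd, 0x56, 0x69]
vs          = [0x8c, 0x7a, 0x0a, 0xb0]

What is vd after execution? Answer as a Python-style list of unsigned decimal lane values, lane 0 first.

lane count: 256 div 64 = 4
p0[j] = (34+j < 36); true for j=0..1 → 2 lanes set
lane  0: sub(0x86,0x8c) ⇒ 0xfffffffffffffffa
lane  1: sub(0xbd,0x7a) ⇒ 0x43
lane  2: tail/keep ⇒ 0x56
lane  3: tail/keep ⇒ 0x69

vd = [18446744073709551610, 67, 86, 105]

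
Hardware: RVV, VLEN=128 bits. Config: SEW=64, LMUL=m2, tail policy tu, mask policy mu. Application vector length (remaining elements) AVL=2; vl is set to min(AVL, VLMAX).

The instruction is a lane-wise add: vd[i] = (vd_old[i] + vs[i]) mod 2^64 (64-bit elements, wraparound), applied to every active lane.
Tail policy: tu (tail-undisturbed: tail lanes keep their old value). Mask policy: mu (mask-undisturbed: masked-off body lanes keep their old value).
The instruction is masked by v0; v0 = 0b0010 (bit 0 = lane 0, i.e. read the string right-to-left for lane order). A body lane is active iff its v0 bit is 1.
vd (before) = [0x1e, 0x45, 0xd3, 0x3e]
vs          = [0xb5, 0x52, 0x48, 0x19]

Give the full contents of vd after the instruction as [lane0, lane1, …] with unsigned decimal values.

VLMAX = (128 × 2) / 64 = 4 lanes
AVL=2 ≤ VLMAX=4, so vl = 2
[0] mask-off/keep = 0x1e
[1] add(0x45,0x52) = 0x97
[2] tail/keep = 0xd3
[3] tail/keep = 0x3e

vd = [30, 151, 211, 62]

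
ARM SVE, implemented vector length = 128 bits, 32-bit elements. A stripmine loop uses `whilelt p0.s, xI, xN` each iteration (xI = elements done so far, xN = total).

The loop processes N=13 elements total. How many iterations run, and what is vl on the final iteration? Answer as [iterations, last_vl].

register lanes = 128/32 = 4
13 elements at 4/iter → 4 passes, remainder 1 on the last

[iterations, last_vl] = [4, 1]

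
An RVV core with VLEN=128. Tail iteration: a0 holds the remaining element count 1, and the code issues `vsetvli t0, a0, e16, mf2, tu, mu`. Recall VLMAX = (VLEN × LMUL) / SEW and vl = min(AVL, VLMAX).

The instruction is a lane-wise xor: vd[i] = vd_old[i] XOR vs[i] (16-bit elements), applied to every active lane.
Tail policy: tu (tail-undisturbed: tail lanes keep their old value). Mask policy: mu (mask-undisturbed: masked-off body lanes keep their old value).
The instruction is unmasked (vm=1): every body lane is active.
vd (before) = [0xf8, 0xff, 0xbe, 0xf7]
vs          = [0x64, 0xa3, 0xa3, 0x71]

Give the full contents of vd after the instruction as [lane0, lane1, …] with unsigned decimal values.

VLMAX = (128 × 1/2) / 16 = 4 lanes
vl ← min(1, 4) = 1
  i=0: xor(0xf8,0x64) → 156
  i=1: tail/keep → 255
  i=2: tail/keep → 190
  i=3: tail/keep → 247

vd = [156, 255, 190, 247]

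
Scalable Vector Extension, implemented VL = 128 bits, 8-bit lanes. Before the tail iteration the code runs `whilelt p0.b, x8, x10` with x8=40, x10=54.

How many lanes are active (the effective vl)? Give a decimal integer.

lane count: 128 div 8 = 16
whilelt: lane j active iff 40+j < 54 → j < 14 → 14 active

vl = 14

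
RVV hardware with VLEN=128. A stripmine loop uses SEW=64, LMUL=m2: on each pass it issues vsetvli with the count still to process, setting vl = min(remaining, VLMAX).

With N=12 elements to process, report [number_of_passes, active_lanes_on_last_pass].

[iterations, last_vl] = [3, 4]

VLMAX = (128 × 2) / 64 = 4 lanes
N=12: ⌈12/4⌉ = 3 iters; last vl = 12 − 2×4 = 4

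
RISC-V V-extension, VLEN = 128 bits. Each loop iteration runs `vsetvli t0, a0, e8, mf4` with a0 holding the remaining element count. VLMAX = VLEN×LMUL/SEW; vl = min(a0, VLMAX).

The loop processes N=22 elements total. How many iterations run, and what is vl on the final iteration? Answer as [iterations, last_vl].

VLMAX = (128 × 1/4) / 8 = 4 lanes
iterations = ceil(22/4) = 6; final-pass vl = 2

[iterations, last_vl] = [6, 2]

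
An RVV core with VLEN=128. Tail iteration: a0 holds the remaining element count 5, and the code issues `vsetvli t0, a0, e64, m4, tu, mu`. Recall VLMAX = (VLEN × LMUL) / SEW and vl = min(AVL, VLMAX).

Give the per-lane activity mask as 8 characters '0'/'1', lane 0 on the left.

predicate = 11111000

VLMAX = (128 × 4) / 64 = 8 lanes
AVL=5 ≤ VLMAX=8, so vl = 5
bits (lane 0 leftmost): 11111000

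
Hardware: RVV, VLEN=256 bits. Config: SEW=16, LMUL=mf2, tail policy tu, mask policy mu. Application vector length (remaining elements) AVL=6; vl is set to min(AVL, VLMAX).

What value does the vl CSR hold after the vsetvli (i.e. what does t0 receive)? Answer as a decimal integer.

vl = 6

lanes per group: 256·1/2/16 = 8
vl ← min(6, 8) = 6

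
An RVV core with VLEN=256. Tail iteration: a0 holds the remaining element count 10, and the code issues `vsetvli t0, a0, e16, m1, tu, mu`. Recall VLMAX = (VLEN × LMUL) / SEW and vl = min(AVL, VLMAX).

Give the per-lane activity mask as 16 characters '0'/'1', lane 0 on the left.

VLMAX = (256 × 1) / 16 = 16 lanes
vl = min(AVL, VLMAX) = min(10, 16) = 10
bits (lane 0 leftmost): 1111111111000000

predicate = 1111111111000000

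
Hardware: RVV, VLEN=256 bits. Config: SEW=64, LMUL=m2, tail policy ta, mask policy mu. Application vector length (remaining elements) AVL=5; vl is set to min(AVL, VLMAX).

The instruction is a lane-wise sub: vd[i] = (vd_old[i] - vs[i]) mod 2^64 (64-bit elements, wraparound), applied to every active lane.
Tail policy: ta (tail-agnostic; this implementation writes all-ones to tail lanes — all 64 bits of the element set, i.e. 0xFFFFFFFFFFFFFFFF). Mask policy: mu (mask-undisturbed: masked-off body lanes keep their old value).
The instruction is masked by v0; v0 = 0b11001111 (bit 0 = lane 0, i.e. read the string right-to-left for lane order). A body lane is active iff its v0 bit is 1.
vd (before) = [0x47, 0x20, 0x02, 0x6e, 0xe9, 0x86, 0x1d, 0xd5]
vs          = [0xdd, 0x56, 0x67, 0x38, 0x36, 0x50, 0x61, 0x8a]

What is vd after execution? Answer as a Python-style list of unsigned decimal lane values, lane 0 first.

VLMAX = (256 × 2) / 64 = 8 lanes
vl ← min(5, 8) = 5
[0] sub(0x47,0xdd) = 0xffffffffffffff6a
[1] sub(0x20,0x56) = 0xffffffffffffffca
[2] sub(0x02,0x67) = 0xffffffffffffff9b
[3] sub(0x6e,0x38) = 0x36
[4] mask-off/keep = 0xe9
[5] tail/ones = 0xffffffffffffffff
[6] tail/ones = 0xffffffffffffffff
[7] tail/ones = 0xffffffffffffffff

vd = [18446744073709551466, 18446744073709551562, 18446744073709551515, 54, 233, 18446744073709551615, 18446744073709551615, 18446744073709551615]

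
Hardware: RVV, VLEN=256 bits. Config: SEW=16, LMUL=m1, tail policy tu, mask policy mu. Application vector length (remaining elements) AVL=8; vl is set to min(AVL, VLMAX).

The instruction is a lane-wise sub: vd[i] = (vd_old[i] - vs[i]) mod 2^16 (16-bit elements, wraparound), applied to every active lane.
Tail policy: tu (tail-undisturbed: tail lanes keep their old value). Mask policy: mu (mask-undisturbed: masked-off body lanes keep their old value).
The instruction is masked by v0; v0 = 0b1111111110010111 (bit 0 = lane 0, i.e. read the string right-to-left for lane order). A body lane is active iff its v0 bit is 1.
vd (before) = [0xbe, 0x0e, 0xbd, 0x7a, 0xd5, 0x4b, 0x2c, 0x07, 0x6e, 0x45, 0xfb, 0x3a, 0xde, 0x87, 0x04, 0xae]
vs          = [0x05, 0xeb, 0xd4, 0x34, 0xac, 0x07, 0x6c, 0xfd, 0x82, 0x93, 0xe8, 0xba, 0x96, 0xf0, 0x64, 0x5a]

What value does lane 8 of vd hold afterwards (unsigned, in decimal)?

VLMAX = (256 × 1) / 16 = 16 lanes
vl = min(AVL, VLMAX) = min(8, 16) = 8
lane  0: sub(0xbe,0x05) ⇒ 0xb9
lane  1: sub(0x0e,0xeb) ⇒ 0xff23
lane  2: sub(0xbd,0xd4) ⇒ 0xffe9
lane  3: mask-off/keep ⇒ 0x7a
lane  4: sub(0xd5,0xac) ⇒ 0x29
lane  5: mask-off/keep ⇒ 0x4b
lane  6: mask-off/keep ⇒ 0x2c
lane  7: sub(0x07,0xfd) ⇒ 0xff0a
lane  8: tail/keep ⇒ 0x6e
lane  9: tail/keep ⇒ 0x45
lane 10: tail/keep ⇒ 0xfb
lane 11: tail/keep ⇒ 0x3a
lane 12: tail/keep ⇒ 0xde
lane 13: tail/keep ⇒ 0x87
lane 14: tail/keep ⇒ 0x04
lane 15: tail/keep ⇒ 0xae

vd[8] = 110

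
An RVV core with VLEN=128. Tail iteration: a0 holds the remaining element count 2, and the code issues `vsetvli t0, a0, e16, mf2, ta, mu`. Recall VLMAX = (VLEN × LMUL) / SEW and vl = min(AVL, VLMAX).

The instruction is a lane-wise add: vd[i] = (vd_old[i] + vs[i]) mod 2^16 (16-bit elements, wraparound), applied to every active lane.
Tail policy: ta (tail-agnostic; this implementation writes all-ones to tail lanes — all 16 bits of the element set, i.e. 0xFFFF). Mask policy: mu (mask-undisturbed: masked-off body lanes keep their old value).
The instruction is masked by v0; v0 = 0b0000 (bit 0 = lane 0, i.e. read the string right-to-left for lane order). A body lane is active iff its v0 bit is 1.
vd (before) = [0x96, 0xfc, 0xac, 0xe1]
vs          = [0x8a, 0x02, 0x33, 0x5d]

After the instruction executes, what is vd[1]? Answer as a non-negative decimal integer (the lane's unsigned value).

lanes per group: 128·1/2/16 = 4
vl = min(AVL, VLMAX) = min(2, 4) = 2
lane  0: mask-off/keep ⇒ 0x96
lane  1: mask-off/keep ⇒ 0xfc
lane  2: tail/ones ⇒ 0xffff
lane  3: tail/ones ⇒ 0xffff

vd[1] = 252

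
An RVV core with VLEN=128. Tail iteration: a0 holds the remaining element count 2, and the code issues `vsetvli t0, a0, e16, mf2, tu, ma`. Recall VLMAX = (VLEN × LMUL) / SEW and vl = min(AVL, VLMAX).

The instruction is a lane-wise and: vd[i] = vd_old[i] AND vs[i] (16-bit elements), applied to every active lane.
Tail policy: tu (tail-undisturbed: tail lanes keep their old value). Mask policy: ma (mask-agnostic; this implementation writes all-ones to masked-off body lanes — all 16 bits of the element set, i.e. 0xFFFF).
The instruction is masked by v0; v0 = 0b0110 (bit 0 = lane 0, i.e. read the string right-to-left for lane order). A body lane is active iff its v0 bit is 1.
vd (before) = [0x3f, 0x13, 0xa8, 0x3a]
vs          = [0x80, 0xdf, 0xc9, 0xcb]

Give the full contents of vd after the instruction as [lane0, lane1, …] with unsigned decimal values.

vd = [65535, 19, 168, 58]

lanes per group: 128·1/2/16 = 4
vl ← min(2, 4) = 2
vd[0] mask-off/ones -> 0xffff
vd[1] and(0x13,0xdf) -> 0x13
vd[2] tail/keep -> 0xa8
vd[3] tail/keep -> 0x3a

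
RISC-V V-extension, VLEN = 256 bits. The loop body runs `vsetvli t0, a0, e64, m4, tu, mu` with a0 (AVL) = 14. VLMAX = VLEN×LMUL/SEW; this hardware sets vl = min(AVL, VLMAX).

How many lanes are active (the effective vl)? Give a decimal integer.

VLMAX = (256 × 4) / 64 = 16 lanes
vl ← min(14, 16) = 14

vl = 14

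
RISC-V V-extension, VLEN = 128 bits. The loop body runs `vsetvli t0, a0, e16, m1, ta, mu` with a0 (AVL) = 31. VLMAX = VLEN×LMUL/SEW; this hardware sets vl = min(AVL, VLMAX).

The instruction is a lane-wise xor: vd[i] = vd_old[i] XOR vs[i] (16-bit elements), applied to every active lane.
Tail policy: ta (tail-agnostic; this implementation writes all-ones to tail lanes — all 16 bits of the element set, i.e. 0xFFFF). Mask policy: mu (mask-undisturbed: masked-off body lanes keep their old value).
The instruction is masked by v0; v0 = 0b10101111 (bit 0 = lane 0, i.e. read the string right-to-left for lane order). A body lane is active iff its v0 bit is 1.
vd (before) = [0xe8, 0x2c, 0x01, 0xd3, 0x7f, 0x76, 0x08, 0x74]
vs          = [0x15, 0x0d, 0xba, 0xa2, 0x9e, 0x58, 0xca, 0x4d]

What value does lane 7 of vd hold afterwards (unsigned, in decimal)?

VLMAX = (128 × 1) / 16 = 8 lanes
vl = min(AVL, VLMAX) = min(31, 8) = 8
vd[0] xor(0xe8,0x15) -> 0xfd
vd[1] xor(0x2c,0x0d) -> 0x21
vd[2] xor(0x01,0xba) -> 0xbb
vd[3] xor(0xd3,0xa2) -> 0x71
vd[4] mask-off/keep -> 0x7f
vd[5] xor(0x76,0x58) -> 0x2e
vd[6] mask-off/keep -> 0x08
vd[7] xor(0x74,0x4d) -> 0x39

vd[7] = 57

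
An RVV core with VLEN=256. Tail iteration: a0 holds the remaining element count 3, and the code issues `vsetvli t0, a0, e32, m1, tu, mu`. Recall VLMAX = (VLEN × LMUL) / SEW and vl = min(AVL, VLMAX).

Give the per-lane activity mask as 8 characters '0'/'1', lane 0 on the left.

predicate = 11100000

lanes per group: 256·1/32 = 8
vl ← min(3, 8) = 3
bits (lane 0 leftmost): 11100000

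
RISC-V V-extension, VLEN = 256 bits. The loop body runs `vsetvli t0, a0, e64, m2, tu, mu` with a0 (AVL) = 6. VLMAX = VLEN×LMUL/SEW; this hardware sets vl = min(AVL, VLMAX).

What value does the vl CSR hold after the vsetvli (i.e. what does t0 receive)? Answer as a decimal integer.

lanes per group: 256·2/64 = 8
vl = min(AVL, VLMAX) = min(6, 8) = 6

vl = 6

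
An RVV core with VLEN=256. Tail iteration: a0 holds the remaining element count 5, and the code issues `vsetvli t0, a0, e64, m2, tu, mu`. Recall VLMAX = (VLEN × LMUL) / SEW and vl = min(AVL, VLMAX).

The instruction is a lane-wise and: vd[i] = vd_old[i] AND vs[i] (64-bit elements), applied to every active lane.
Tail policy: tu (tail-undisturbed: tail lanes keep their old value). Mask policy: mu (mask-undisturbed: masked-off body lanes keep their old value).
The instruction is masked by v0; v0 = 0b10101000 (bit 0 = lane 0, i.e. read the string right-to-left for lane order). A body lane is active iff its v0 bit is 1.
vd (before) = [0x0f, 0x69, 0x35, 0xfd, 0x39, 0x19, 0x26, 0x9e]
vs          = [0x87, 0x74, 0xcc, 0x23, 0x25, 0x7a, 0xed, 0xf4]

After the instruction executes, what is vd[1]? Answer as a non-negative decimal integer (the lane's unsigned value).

vd[1] = 105

lanes per group: 256·2/64 = 8
vl ← min(5, 8) = 5
vd[0] mask-off/keep -> 0x0f
vd[1] mask-off/keep -> 0x69
vd[2] mask-off/keep -> 0x35
vd[3] and(0xfd,0x23) -> 0x21
vd[4] mask-off/keep -> 0x39
vd[5] tail/keep -> 0x19
vd[6] tail/keep -> 0x26
vd[7] tail/keep -> 0x9e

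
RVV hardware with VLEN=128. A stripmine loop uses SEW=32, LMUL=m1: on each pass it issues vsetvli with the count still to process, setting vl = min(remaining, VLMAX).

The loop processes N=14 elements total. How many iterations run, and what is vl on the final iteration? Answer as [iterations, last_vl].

VLMAX = VLEN×LMUL/SEW = 128×1/32 = 4
iterations = ceil(14/4) = 4; final-pass vl = 2

[iterations, last_vl] = [4, 2]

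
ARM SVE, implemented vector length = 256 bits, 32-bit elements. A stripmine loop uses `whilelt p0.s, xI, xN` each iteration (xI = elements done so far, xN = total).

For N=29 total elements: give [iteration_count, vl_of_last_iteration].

[iterations, last_vl] = [4, 5]

256-bit reg / 32-bit elem → 8 lanes
iterations = ceil(29/8) = 4; final-pass vl = 5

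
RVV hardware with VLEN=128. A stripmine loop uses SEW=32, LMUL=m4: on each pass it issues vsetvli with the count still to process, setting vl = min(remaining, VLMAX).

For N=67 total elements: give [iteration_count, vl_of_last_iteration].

VLMAX = (128 × 4) / 32 = 16 lanes
N=67: ⌈67/16⌉ = 5 iters; last vl = 67 − 4×16 = 3

[iterations, last_vl] = [5, 3]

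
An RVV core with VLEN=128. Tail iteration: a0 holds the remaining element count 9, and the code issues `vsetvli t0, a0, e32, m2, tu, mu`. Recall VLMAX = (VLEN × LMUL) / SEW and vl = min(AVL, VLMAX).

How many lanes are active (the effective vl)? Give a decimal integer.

vl = 8

VLMAX = VLEN×LMUL/SEW = 128×2/32 = 8
vl ← min(9, 8) = 8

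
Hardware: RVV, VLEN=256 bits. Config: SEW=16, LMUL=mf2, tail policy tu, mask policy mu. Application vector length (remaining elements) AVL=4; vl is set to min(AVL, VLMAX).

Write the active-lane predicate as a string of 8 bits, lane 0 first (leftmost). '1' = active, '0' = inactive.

VLMAX = VLEN×LMUL/SEW = 256×1/2/16 = 8
vl = min(AVL, VLMAX) = min(4, 8) = 4
bits (lane 0 leftmost): 11110000

predicate = 11110000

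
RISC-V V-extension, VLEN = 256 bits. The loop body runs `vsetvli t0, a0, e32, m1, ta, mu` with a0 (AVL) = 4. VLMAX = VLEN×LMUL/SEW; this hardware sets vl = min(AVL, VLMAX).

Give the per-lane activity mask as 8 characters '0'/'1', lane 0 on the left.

predicate = 11110000

VLMAX = VLEN×LMUL/SEW = 256×1/32 = 8
vl ← min(4, 8) = 4
bits (lane 0 leftmost): 11110000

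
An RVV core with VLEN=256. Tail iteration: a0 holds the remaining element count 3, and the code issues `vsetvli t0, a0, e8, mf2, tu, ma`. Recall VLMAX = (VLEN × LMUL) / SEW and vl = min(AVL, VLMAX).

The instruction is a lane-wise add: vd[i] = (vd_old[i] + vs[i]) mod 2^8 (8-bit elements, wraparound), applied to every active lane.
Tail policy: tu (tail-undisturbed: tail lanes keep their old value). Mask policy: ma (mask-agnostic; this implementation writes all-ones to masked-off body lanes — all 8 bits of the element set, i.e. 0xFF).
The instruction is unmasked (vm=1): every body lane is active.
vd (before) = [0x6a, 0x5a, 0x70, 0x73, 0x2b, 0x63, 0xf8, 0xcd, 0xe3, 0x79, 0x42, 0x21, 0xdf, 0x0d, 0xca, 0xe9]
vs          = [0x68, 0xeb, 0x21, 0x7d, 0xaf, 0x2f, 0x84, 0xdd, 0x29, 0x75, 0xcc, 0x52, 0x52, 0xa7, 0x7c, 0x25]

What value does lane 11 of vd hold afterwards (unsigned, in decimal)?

VLMAX = VLEN×LMUL/SEW = 256×1/2/8 = 16
vl ← min(3, 16) = 3
vd[0] add(0x6a,0x68) -> 0xd2
vd[1] add(0x5a,0xeb) -> 0x45
vd[2] add(0x70,0x21) -> 0x91
vd[3] tail/keep -> 0x73
vd[4] tail/keep -> 0x2b
vd[5] tail/keep -> 0x63
vd[6] tail/keep -> 0xf8
vd[7] tail/keep -> 0xcd
vd[8] tail/keep -> 0xe3
vd[9] tail/keep -> 0x79
vd[10] tail/keep -> 0x42
vd[11] tail/keep -> 0x21
vd[12] tail/keep -> 0xdf
vd[13] tail/keep -> 0x0d
vd[14] tail/keep -> 0xca
vd[15] tail/keep -> 0xe9

vd[11] = 33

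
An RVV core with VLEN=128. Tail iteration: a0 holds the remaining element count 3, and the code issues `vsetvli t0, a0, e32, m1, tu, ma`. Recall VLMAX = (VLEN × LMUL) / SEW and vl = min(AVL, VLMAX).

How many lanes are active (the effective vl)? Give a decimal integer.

vl = 3

VLMAX = VLEN×LMUL/SEW = 128×1/32 = 4
vl = min(AVL, VLMAX) = min(3, 4) = 3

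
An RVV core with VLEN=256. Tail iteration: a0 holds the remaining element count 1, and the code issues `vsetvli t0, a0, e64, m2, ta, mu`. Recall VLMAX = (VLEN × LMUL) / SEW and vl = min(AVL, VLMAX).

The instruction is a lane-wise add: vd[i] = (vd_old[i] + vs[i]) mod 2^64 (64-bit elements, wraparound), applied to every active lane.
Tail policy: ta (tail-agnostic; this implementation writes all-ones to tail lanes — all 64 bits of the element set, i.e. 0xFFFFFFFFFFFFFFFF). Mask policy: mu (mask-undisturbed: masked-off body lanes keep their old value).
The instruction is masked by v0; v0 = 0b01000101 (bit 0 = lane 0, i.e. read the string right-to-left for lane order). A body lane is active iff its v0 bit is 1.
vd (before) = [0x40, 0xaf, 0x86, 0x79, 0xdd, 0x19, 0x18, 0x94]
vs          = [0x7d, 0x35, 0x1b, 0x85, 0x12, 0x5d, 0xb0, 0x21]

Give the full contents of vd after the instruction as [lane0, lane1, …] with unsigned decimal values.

VLMAX = VLEN×LMUL/SEW = 256×2/64 = 8
vl = min(AVL, VLMAX) = min(1, 8) = 1
vd[0] add(0x40,0x7d) -> 0xbd
vd[1] tail/ones -> 0xffffffffffffffff
vd[2] tail/ones -> 0xffffffffffffffff
vd[3] tail/ones -> 0xffffffffffffffff
vd[4] tail/ones -> 0xffffffffffffffff
vd[5] tail/ones -> 0xffffffffffffffff
vd[6] tail/ones -> 0xffffffffffffffff
vd[7] tail/ones -> 0xffffffffffffffff

vd = [189, 18446744073709551615, 18446744073709551615, 18446744073709551615, 18446744073709551615, 18446744073709551615, 18446744073709551615, 18446744073709551615]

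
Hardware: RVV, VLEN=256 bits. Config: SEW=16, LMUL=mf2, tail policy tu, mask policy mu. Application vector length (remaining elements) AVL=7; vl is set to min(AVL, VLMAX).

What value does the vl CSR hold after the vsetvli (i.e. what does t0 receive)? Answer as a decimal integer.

vl = 7

lanes per group: 256·1/2/16 = 8
vl ← min(7, 8) = 7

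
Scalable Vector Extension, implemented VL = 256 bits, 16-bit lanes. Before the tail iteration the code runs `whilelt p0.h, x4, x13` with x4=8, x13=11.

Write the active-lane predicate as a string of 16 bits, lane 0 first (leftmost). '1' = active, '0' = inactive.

predicate = 1110000000000000

lane count: 256 div 16 = 16
p0[j] = (8+j < 11); true for j=0..2 → 3 lanes set
bits (lane 0 leftmost): 1110000000000000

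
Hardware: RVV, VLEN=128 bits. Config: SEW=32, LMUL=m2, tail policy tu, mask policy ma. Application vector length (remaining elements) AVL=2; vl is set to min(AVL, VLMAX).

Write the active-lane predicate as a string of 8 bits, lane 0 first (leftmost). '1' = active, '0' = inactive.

predicate = 11000000

VLMAX = VLEN×LMUL/SEW = 128×2/32 = 8
vl ← min(2, 8) = 2
bits (lane 0 leftmost): 11000000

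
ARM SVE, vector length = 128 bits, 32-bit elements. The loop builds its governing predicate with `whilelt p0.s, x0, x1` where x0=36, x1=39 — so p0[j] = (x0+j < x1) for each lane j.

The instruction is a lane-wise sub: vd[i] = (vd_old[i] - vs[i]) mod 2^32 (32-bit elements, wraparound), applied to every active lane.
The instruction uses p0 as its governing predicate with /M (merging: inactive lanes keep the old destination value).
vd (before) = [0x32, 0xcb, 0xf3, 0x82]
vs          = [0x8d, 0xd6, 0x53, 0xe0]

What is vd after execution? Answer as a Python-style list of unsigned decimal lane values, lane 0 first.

vd = [4294967205, 4294967285, 160, 130]

lane count: 128 div 32 = 4
p0[j] = (36+j < 39); true for j=0..2 → 3 lanes set
lane  0: sub(0x32,0x8d) ⇒ 0xffffffa5
lane  1: sub(0xcb,0xd6) ⇒ 0xfffffff5
lane  2: sub(0xf3,0x53) ⇒ 0xa0
lane  3: tail/keep ⇒ 0x82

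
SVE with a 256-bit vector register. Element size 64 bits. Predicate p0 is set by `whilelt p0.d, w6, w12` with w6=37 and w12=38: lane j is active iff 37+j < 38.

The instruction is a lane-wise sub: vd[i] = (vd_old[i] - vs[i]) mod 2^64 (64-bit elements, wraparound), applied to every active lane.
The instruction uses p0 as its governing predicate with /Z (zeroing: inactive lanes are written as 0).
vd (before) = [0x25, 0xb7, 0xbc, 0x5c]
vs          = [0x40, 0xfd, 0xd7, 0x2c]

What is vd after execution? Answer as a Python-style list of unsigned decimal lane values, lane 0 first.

vd = [18446744073709551589, 0, 0, 0]

256-bit reg / 64-bit elem → 4 lanes
active while 37+j < 38, i.e. j ∈ [0,1) capped at 4 ⇒ 1
  i=0: sub(0x25,0x40) → 18446744073709551589
  i=1: tail/zero → 0
  i=2: tail/zero → 0
  i=3: tail/zero → 0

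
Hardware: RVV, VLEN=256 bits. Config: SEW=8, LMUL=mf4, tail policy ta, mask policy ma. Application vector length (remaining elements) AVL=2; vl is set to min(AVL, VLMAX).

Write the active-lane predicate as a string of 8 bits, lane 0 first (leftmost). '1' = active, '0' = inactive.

predicate = 11000000

VLMAX = VLEN×LMUL/SEW = 256×1/4/8 = 8
vl ← min(2, 8) = 2
bits (lane 0 leftmost): 11000000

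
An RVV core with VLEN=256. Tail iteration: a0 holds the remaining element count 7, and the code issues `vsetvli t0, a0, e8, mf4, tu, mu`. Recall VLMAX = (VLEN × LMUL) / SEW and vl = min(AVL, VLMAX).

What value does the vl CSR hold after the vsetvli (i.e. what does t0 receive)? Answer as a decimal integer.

vl = 7

VLMAX = (256 × 1/4) / 8 = 8 lanes
AVL=7 ≤ VLMAX=8, so vl = 7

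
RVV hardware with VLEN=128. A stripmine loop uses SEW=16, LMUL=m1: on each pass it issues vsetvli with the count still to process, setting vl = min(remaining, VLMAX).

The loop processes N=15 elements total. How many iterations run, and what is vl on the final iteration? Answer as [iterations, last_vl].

VLMAX = VLEN×LMUL/SEW = 128×1/16 = 8
N=15: ⌈15/8⌉ = 2 iters; last vl = 15 − 1×8 = 7

[iterations, last_vl] = [2, 7]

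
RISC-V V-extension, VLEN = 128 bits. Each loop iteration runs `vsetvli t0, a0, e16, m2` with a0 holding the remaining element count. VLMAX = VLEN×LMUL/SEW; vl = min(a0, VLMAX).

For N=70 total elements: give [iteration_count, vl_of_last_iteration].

[iterations, last_vl] = [5, 6]

VLMAX = VLEN×LMUL/SEW = 128×2/16 = 16
70 elements at 16/iter → 5 passes, remainder 6 on the last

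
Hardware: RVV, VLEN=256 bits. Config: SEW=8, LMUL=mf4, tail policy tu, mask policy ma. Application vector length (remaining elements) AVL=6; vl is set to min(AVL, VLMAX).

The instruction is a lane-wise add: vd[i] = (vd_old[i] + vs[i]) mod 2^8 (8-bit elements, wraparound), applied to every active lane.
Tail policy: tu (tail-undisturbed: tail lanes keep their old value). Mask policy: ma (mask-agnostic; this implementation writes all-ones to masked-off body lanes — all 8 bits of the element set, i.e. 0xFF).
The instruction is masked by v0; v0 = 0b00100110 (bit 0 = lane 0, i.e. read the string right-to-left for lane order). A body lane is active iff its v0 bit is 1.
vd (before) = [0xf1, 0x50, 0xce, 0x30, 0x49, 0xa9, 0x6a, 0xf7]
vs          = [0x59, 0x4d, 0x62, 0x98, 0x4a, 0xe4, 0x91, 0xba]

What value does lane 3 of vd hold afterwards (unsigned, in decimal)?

VLMAX = (256 × 1/4) / 8 = 8 lanes
AVL=6 ≤ VLMAX=8, so vl = 6
  i=0: mask-off/ones → 255
  i=1: add(0x50,0x4d) → 157
  i=2: add(0xce,0x62) → 48
  i=3: mask-off/ones → 255
  i=4: mask-off/ones → 255
  i=5: add(0xa9,0xe4) → 141
  i=6: tail/keep → 106
  i=7: tail/keep → 247

vd[3] = 255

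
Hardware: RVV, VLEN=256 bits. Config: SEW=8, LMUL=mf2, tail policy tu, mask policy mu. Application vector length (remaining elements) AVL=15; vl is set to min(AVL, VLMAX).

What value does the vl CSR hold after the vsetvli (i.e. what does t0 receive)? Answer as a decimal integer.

VLMAX = (256 × 1/2) / 8 = 16 lanes
vl ← min(15, 16) = 15

vl = 15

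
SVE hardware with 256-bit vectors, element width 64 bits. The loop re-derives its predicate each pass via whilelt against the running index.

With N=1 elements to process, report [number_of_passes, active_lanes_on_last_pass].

256-bit reg / 64-bit elem → 4 lanes
iterations = ceil(1/4) = 1; final-pass vl = 1

[iterations, last_vl] = [1, 1]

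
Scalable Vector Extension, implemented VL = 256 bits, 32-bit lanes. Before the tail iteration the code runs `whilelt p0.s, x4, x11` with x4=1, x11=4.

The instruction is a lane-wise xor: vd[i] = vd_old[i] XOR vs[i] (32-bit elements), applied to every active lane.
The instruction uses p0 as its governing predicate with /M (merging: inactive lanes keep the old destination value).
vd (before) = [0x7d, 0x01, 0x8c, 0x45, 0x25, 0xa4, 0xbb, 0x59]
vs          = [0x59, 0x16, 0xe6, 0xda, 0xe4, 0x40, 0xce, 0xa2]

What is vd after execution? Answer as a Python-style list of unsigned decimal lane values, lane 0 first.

256-bit reg / 32-bit elem → 8 lanes
active while 1+j < 4, i.e. j ∈ [0,3) capped at 8 ⇒ 3
vd[0] xor(0x7d,0x59) -> 0x24
vd[1] xor(0x01,0x16) -> 0x17
vd[2] xor(0x8c,0xe6) -> 0x6a
vd[3] tail/keep -> 0x45
vd[4] tail/keep -> 0x25
vd[5] tail/keep -> 0xa4
vd[6] tail/keep -> 0xbb
vd[7] tail/keep -> 0x59

vd = [36, 23, 106, 69, 37, 164, 187, 89]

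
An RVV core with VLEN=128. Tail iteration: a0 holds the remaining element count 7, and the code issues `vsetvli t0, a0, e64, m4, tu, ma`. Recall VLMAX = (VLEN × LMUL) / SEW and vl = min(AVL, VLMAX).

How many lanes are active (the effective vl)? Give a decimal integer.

VLMAX = (128 × 4) / 64 = 8 lanes
AVL=7 ≤ VLMAX=8, so vl = 7

vl = 7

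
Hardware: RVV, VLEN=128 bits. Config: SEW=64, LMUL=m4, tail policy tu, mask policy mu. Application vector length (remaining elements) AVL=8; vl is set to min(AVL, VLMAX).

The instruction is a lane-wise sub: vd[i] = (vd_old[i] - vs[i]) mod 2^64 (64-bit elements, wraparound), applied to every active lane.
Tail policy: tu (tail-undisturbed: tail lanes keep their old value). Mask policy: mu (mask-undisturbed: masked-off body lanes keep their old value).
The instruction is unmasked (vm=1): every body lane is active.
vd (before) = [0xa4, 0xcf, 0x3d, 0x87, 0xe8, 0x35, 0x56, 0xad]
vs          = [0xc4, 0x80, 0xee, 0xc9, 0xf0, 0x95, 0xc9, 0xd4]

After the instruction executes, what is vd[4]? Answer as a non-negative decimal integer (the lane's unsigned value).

vd[4] = 18446744073709551608

lanes per group: 128·4/64 = 8
vl = min(AVL, VLMAX) = min(8, 8) = 8
lane  0: sub(0xa4,0xc4) ⇒ 0xffffffffffffffe0
lane  1: sub(0xcf,0x80) ⇒ 0x4f
lane  2: sub(0x3d,0xee) ⇒ 0xffffffffffffff4f
lane  3: sub(0x87,0xc9) ⇒ 0xffffffffffffffbe
lane  4: sub(0xe8,0xf0) ⇒ 0xfffffffffffffff8
lane  5: sub(0x35,0x95) ⇒ 0xffffffffffffffa0
lane  6: sub(0x56,0xc9) ⇒ 0xffffffffffffff8d
lane  7: sub(0xad,0xd4) ⇒ 0xffffffffffffffd9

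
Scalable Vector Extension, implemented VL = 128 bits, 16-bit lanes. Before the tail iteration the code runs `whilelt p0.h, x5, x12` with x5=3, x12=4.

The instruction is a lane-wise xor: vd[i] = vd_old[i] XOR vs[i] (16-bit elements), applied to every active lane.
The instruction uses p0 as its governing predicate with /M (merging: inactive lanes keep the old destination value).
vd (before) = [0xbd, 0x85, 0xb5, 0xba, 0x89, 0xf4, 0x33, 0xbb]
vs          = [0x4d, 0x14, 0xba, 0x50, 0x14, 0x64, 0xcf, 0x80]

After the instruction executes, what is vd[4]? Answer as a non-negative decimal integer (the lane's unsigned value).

vd[4] = 137

128-bit reg / 16-bit elem → 8 lanes
whilelt: lane j active iff 3+j < 4 → j < 1 → 1 active
  i=0: xor(0xbd,0x4d) → 240
  i=1: tail/keep → 133
  i=2: tail/keep → 181
  i=3: tail/keep → 186
  i=4: tail/keep → 137
  i=5: tail/keep → 244
  i=6: tail/keep → 51
  i=7: tail/keep → 187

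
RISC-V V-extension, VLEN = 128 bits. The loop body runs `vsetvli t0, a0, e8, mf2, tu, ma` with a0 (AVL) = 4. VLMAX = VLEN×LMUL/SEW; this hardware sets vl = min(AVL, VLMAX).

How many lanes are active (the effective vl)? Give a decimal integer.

vl = 4

VLMAX = (128 × 1/2) / 8 = 8 lanes
AVL=4 ≤ VLMAX=8, so vl = 4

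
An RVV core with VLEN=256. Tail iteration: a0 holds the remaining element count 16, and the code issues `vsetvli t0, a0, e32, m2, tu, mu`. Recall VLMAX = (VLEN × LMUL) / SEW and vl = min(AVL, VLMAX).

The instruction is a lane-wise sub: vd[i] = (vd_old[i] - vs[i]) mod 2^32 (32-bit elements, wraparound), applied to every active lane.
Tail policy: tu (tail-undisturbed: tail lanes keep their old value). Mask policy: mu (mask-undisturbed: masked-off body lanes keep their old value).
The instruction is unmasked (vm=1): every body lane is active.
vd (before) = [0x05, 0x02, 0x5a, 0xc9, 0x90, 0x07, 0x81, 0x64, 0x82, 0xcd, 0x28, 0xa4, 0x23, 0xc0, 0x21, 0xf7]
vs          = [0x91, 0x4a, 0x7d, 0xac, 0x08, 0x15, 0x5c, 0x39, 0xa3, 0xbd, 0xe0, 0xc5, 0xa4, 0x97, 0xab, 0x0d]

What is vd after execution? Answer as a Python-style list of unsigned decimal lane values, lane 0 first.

VLMAX = (256 × 2) / 32 = 16 lanes
AVL=16 ≤ VLMAX=16, so vl = 16
vd[0] sub(0x05,0x91) -> 0xffffff74
vd[1] sub(0x02,0x4a) -> 0xffffffb8
vd[2] sub(0x5a,0x7d) -> 0xffffffdd
vd[3] sub(0xc9,0xac) -> 0x1d
vd[4] sub(0x90,0x08) -> 0x88
vd[5] sub(0x07,0x15) -> 0xfffffff2
vd[6] sub(0x81,0x5c) -> 0x25
vd[7] sub(0x64,0x39) -> 0x2b
vd[8] sub(0x82,0xa3) -> 0xffffffdf
vd[9] sub(0xcd,0xbd) -> 0x10
vd[10] sub(0x28,0xe0) -> 0xffffff48
vd[11] sub(0xa4,0xc5) -> 0xffffffdf
vd[12] sub(0x23,0xa4) -> 0xffffff7f
vd[13] sub(0xc0,0x97) -> 0x29
vd[14] sub(0x21,0xab) -> 0xffffff76
vd[15] sub(0xf7,0x0d) -> 0xea

vd = [4294967156, 4294967224, 4294967261, 29, 136, 4294967282, 37, 43, 4294967263, 16, 4294967112, 4294967263, 4294967167, 41, 4294967158, 234]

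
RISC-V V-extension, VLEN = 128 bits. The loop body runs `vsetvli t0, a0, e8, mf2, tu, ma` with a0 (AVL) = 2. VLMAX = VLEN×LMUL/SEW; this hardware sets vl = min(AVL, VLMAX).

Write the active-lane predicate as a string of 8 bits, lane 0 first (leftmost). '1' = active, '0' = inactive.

lanes per group: 128·1/2/8 = 8
AVL=2 ≤ VLMAX=8, so vl = 2
bits (lane 0 leftmost): 11000000

predicate = 11000000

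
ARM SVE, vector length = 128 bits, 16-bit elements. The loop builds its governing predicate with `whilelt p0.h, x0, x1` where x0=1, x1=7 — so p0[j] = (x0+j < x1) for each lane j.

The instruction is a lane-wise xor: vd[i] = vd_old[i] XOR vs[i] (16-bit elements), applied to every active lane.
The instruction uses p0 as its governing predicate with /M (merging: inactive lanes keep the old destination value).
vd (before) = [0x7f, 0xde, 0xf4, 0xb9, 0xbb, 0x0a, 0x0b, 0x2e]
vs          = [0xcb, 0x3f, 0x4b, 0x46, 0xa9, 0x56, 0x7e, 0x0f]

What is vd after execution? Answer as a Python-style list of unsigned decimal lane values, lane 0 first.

vd = [180, 225, 191, 255, 18, 92, 11, 46]

register lanes = 128/16 = 8
whilelt: lane j active iff 1+j < 7 → j < 6 → 6 active
  i=0: xor(0x7f,0xcb) → 180
  i=1: xor(0xde,0x3f) → 225
  i=2: xor(0xf4,0x4b) → 191
  i=3: xor(0xb9,0x46) → 255
  i=4: xor(0xbb,0xa9) → 18
  i=5: xor(0x0a,0x56) → 92
  i=6: tail/keep → 11
  i=7: tail/keep → 46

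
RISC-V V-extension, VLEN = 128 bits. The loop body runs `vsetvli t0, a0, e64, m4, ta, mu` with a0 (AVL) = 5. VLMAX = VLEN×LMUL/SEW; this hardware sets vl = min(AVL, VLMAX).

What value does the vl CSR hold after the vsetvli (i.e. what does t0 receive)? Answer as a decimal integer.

vl = 5

lanes per group: 128·4/64 = 8
vl = min(AVL, VLMAX) = min(5, 8) = 5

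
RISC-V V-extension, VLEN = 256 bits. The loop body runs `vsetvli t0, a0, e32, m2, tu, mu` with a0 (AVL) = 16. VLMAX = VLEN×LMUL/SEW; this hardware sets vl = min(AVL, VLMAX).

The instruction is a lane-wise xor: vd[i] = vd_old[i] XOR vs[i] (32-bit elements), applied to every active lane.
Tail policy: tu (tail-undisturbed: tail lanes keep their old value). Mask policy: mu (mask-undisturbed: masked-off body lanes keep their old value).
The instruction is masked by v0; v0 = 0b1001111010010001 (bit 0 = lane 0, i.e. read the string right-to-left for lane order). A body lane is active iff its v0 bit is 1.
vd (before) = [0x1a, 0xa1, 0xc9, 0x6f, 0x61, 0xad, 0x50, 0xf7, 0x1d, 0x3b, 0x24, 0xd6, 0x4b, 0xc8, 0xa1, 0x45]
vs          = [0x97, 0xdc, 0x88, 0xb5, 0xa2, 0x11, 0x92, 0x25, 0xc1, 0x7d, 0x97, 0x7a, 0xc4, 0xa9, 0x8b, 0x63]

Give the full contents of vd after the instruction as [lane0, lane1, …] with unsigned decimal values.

vd = [141, 161, 201, 111, 195, 173, 80, 210, 29, 70, 179, 172, 143, 200, 161, 38]

lanes per group: 256·2/32 = 16
vl = min(AVL, VLMAX) = min(16, 16) = 16
vd[0] xor(0x1a,0x97) -> 0x8d
vd[1] mask-off/keep -> 0xa1
vd[2] mask-off/keep -> 0xc9
vd[3] mask-off/keep -> 0x6f
vd[4] xor(0x61,0xa2) -> 0xc3
vd[5] mask-off/keep -> 0xad
vd[6] mask-off/keep -> 0x50
vd[7] xor(0xf7,0x25) -> 0xd2
vd[8] mask-off/keep -> 0x1d
vd[9] xor(0x3b,0x7d) -> 0x46
vd[10] xor(0x24,0x97) -> 0xb3
vd[11] xor(0xd6,0x7a) -> 0xac
vd[12] xor(0x4b,0xc4) -> 0x8f
vd[13] mask-off/keep -> 0xc8
vd[14] mask-off/keep -> 0xa1
vd[15] xor(0x45,0x63) -> 0x26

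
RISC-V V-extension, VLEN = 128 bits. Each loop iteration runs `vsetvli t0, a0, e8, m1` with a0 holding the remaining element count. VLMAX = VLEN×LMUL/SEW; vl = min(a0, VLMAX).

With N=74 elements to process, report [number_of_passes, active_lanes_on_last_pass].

VLMAX = VLEN×LMUL/SEW = 128×1/8 = 16
iterations = ceil(74/16) = 5; final-pass vl = 10

[iterations, last_vl] = [5, 10]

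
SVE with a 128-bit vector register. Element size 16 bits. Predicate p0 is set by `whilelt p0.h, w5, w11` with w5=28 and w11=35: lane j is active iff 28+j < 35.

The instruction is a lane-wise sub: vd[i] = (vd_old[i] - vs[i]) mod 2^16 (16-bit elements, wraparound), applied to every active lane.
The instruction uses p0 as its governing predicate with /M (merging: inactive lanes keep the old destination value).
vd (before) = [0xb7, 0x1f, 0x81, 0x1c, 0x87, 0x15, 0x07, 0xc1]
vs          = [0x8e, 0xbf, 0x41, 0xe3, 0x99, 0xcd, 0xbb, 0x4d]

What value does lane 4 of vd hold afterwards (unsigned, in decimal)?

vd[4] = 65518

register lanes = 128/16 = 8
whilelt: lane j active iff 28+j < 35 → j < 7 → 7 active
  i=0: sub(0xb7,0x8e) → 41
  i=1: sub(0x1f,0xbf) → 65376
  i=2: sub(0x81,0x41) → 64
  i=3: sub(0x1c,0xe3) → 65337
  i=4: sub(0x87,0x99) → 65518
  i=5: sub(0x15,0xcd) → 65352
  i=6: sub(0x07,0xbb) → 65356
  i=7: tail/keep → 193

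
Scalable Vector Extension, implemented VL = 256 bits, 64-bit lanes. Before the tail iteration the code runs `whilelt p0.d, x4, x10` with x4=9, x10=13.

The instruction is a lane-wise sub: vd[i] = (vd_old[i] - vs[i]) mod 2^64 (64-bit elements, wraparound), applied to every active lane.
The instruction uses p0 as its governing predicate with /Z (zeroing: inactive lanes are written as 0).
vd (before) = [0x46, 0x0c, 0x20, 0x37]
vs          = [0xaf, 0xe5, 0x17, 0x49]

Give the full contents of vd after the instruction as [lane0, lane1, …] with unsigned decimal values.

vd = [18446744073709551511, 18446744073709551399, 9, 18446744073709551598]

256-bit reg / 64-bit elem → 4 lanes
p0[j] = (9+j < 13); true for j=0..3 → 4 lanes set
[0] sub(0x46,0xaf) = 0xffffffffffffff97
[1] sub(0x0c,0xe5) = 0xffffffffffffff27
[2] sub(0x20,0x17) = 0x09
[3] sub(0x37,0x49) = 0xffffffffffffffee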